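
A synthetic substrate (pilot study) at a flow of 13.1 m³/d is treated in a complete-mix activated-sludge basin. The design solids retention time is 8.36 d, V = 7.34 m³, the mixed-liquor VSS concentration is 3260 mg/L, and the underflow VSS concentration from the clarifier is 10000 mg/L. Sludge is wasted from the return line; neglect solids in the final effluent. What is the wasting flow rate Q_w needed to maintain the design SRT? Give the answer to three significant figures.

Wasting from the return line (neglecting effluent solids): Q_w = V·X / (θ_c·X_r) = 7.340 × 3260 / (8.36 × 10000) = 0.2862 m³/d.

Q_w ≈ 0.286 m³/d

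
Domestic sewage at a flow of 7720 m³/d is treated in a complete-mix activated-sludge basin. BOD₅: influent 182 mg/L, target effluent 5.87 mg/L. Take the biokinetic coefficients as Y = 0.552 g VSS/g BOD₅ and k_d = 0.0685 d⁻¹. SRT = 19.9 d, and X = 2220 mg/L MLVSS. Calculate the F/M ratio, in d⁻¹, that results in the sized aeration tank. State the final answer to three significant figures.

Steady-state biomass mass balance: V·X·(1 + k_d·θ_c) = Y·Q·(S₀ − S)·θ_c, so V = 0.552 × 7720 × (182 − 5.87) × 19.9 / [2220 × (1 + 0.0685 × 19.9)] = 1.49×10^7 / 5246 = 2847 m³.
Food-to-microorganism ratio F/M = Q S₀ / (V X) = 7720 × 182 / (2847 × 2220) = 0.2223 d⁻¹.

F/M ≈ 0.222 d⁻¹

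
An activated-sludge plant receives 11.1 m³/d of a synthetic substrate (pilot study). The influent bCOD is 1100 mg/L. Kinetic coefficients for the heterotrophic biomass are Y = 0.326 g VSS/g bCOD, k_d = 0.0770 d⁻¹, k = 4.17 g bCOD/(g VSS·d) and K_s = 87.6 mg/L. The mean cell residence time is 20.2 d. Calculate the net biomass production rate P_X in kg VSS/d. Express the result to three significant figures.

For a completely mixed reactor with recycle the Lawrence–McCarty relation gives S = K_s·(1 + k_d·θ_c) / [θ_c·(Y·k − k_d) − 1] = 87.6 × (1 + 0.0770 × 20.2) / [20.2 × (0.326 × 4.17 − 0.0770) − 1] = 223.9 / 24.90 = 8.988 mg/L.
Correct the yield for decay: Y_obs = Y/(1 + k_d θ_c) = 0.326 / (1 + 0.0770 × 20.2) = 0.326 / 2.555 = 0.1276.
Q·(S₀ − S) = 11.1 × (1100 − 8.99) × 10⁻³ = 12.11 kg/d removed.
P_X = Y_obs · Q(S₀ − S) = 0.1276 × 12.11 = 1.545 kg VSS/d.

P_X ≈ 1.54 kg VSS/d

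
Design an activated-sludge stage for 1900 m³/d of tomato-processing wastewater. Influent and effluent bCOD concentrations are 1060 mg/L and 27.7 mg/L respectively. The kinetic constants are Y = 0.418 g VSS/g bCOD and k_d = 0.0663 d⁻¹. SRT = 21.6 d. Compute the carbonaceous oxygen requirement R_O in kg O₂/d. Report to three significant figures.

R_O ≈ 1480 kg O₂/d

Y_obs = Y / (1 + k_d θ_c) = 0.418 / (1 + 0.0663 × 21.6) = 0.418 / 2.432 = 0.1719.
ΔS = 1060 − 27.7 = 1032 mg/L, so the substrate removal rate is 1900 × 1032/1000 = 1961 kg bCOD/d.
Net sludge production P_X = 0.1719 × 1961 = 337.1 kg VSS/d.
R_O = Q·ΔS − 1.42 P_X = 1961 − 478.7 = 1483 kg O₂/d.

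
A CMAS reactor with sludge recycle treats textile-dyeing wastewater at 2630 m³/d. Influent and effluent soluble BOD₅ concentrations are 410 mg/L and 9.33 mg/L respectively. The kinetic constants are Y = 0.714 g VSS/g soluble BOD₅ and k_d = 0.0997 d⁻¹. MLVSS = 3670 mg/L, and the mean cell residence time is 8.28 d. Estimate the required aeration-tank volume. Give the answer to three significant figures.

From the SRT design equation V = Y Q (S₀−S) θ_c / [X (1 + k_d θ_c)] = 0.714 × 2630 × (410 − 9.33) × 8.28 / [3670 × (1 + 0.0997 × 8.28)] = 6.23×10^6 / 6700 = 929.9 m³.

V ≈ 930 m³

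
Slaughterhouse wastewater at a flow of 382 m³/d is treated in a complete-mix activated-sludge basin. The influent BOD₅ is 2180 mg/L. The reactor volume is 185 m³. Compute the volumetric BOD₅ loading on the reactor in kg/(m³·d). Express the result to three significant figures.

L_v ≈ 4.50 kg BOD₅/(m³·d)

Applied BOD₅ load per unit volume = Q·S₀/V = (382 × 2180/1000)/185.0 = 4.501 kg BOD₅·m⁻³·d⁻¹.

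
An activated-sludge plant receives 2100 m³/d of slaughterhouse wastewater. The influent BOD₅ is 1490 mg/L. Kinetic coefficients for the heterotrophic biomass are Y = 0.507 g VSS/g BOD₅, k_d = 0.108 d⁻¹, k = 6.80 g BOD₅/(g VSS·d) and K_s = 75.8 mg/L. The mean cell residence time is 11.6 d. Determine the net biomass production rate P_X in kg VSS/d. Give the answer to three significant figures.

For a completely mixed reactor with recycle the Lawrence–McCarty relation gives S = K_s·(1 + k_d·θ_c) / [θ_c·(Y·k − k_d) − 1] = 75.8 × (1 + 0.108 × 11.6) / [11.6 × (0.507 × 6.80 − 0.108) − 1] = 170.8 / 37.74 = 4.525 mg/L.
Y_obs = Y / (1 + k_d θ_c) = 0.507 / (1 + 0.108 × 11.6) = 0.507 / 2.253 = 0.2251.
Q·(S₀ − S) = 2100 × (1490 − 4.52) × 10⁻³ = 3120 kg/d removed.
P_X = Y_obs · Q(S₀ − S) = 0.2251 × 3120 = 702.1 kg VSS/d.

P_X ≈ 702 kg VSS/d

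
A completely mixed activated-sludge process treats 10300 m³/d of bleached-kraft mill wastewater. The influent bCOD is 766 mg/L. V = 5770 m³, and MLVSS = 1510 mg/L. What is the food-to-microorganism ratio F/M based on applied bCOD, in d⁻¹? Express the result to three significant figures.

F/M = applied load / biomass = Q·S₀/(V·X) = 10300 × 766 / (5770 × 1510) = 0.9056 d⁻¹.

F/M ≈ 0.906 d⁻¹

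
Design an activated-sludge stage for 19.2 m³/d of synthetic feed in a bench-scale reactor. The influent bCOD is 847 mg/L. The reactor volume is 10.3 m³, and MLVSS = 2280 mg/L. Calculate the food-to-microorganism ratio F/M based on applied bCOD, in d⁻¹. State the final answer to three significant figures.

F/M = Q·S₀ / (V·X) = 19.2 × 847 / (10.30 × 2280) = 0.6925 g bCOD·(g VSS·d)⁻¹.

F/M ≈ 0.692 d⁻¹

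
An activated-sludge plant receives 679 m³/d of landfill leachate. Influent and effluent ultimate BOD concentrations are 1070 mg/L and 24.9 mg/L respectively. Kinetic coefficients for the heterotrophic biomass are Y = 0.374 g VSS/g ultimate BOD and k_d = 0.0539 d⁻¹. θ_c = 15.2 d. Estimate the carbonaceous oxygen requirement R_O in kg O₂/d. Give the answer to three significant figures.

Correct the yield for decay: Y_obs = Y/(1 + k_d θ_c) = 0.374 / (1 + 0.0539 × 15.2) = 0.374 / 1.819 = 0.2056.
Mass of ultimate BOD removed per day: Q(S₀ − S) = 679 × 1045 g/m³ = 709.6 kg/d.
Biomass synthesised: P_X = Y_obs × 709.6 = 145.9 kg VSS/d.
R_O = Q·(S₀ − S) − 1.42·P_X = 709.6 − 1.42 × 145.9 = 502.5 kg O₂/d.

R_O ≈ 502 kg O₂/d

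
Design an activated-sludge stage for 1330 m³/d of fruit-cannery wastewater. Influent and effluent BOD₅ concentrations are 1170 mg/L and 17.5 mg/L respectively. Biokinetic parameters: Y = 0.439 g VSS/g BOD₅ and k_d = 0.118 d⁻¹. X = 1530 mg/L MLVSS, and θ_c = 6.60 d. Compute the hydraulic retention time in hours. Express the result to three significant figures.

τ ≈ 29.4 h

Rearranging the biomass balance for a CMAS with decay, V = Y·Q·ΔS·θ_c / [X·(1+k_d θ_c)] = 0.439 × 1330 × (1170 − 17.5) × 6.60 / [1530 × (1 + 0.118 × 6.60)] = 4.44×10^6 / 2722 = 1632 m³.
τ = V/Q = 1632/1330 = 1.227 d, or 29.45 h.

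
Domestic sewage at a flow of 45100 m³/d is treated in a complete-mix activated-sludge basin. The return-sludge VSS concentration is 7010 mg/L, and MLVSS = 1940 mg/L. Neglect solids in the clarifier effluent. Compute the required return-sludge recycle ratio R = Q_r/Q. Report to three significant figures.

Solids balance on the clarifier gives (1+R)X = R·X_r, so R = X/(X_r − X) = 1940 / (7010 − 1940) = 0.3826.

R ≈ 0.383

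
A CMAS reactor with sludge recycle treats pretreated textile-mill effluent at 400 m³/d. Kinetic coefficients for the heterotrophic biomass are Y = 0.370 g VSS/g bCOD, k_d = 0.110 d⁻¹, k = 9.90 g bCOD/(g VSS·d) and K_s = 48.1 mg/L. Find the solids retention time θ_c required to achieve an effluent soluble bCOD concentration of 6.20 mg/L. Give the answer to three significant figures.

At the target effluent, Y k S/(K_s+S) = 0.370×9.90×6.20/54.30 = 0.4182 d⁻¹.
Then 1/θ_c = μ − k_d = 0.4182 − 0.110 = 0.3082 d⁻¹, giving θ_c = 3.244 d.

θ_c ≈ 3.24 d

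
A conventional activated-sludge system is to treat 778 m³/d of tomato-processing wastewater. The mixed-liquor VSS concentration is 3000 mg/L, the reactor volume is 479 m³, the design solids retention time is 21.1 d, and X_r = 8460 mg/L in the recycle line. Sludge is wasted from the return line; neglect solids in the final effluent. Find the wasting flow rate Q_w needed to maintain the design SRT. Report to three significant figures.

Q_w ≈ 8.05 m³/d

Wasting from the return line (neglecting effluent solids): Q_w = V·X / (θ_c·X_r) = 479.0 × 3000 / (21.1 × 8460) = 8.050 m³/d.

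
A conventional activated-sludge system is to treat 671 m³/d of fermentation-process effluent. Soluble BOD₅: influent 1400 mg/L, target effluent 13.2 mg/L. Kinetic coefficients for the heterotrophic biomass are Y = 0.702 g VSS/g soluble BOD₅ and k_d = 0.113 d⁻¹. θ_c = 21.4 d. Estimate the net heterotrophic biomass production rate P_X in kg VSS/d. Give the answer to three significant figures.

Correct the yield for decay: Y_obs = Y/(1 + k_d θ_c) = 0.702 / (1 + 0.113 × 21.4) = 0.702 / 3.418 = 0.2054.
Substrate removed = Q·(S₀ − S) = 671 m³/d × (1400 − 13.2) g/m³ = 9.31×10^5 g/d = 930.5 kg/d.
So the net sludge growth is P_X = 0.2054 × 930.5 = 191.1 kg VSS/d.

P_X ≈ 191 kg VSS/d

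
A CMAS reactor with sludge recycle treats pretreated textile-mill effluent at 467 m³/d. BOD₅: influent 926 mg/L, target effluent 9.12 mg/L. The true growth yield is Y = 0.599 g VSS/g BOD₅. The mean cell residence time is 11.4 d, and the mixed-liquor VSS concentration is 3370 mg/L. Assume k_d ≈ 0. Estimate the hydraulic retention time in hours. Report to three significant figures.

V·X = Y·Q·ΔS·θ_c gives V = 0.599 × 467 × (926 − 9.12) × 11.4 / 3370 = 867.6 m³.
Hydraulic retention time τ = V/Q = 867.6 / 467 = 1.858 d = 44.59 h.

τ ≈ 44.6 h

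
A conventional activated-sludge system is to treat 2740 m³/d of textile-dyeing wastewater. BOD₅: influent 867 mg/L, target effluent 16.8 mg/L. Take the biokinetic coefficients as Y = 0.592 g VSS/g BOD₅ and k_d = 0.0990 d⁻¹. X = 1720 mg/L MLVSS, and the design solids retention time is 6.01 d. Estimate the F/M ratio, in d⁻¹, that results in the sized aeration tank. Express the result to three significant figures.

Rearranging the biomass balance for a CMAS with decay, V = Y·Q·ΔS·θ_c / [X·(1+k_d θ_c)] = 0.592 × 2740 × (867 − 16.8) × 6.01 / [1720 × (1 + 0.0990 × 6.01)] = 8.29×10^6 / 2743 = 3021 m³.
Food-to-microorganism ratio F/M = Q S₀ / (V X) = 2740 × 867 / (3021 × 1720) = 0.4572 d⁻¹.

F/M ≈ 0.457 d⁻¹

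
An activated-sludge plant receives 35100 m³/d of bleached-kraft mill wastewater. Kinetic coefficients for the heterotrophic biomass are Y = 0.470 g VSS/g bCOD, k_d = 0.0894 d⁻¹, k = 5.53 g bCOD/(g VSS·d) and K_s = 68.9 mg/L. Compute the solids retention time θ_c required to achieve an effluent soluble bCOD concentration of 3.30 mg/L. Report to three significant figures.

θ_c ≈ 34.0 d

At the target effluent, Y k S/(K_s+S) = 0.470×5.53×3.30/72.20 = 0.1188 d⁻¹.
Then 1/θ_c = μ − k_d = 0.1188 − 0.0894 = 0.02940 d⁻¹, giving θ_c = 34.02 d.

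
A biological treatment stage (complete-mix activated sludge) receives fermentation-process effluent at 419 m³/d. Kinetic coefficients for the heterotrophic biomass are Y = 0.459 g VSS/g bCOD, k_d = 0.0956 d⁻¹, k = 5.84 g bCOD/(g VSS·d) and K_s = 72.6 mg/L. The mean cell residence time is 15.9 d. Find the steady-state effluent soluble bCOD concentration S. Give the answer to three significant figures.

S ≈ 4.56 mg/L

Effluent substrate depends only on kinetics and SRT: S = K_s(1 + k_d θ_c) / [θ_c(Yk − k_d) − 1] = 72.6 × (1 + 0.0956 × 15.9) / [15.9 × (0.459 × 5.84 − 0.0956) − 1] = 183.0 / 40.10 = 4.562 mg/L.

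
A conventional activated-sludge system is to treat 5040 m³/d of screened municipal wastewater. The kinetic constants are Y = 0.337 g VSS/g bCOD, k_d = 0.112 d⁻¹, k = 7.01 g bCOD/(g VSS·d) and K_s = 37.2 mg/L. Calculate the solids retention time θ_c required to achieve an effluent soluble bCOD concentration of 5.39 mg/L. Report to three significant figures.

θ_c ≈ 5.35 d

From 1/θ_c = Y·k·S/(K_s + S) − k_d: Y·k·S/(K_s+S) = 0.337 × 7.01 × 5.39 / (37.2 + 5.39) = 0.2990 d⁻¹.
θ_c = 1/(μ − k_d) = 1/(0.2990 − 0.112) = 1/0.1870 = 5.348 d.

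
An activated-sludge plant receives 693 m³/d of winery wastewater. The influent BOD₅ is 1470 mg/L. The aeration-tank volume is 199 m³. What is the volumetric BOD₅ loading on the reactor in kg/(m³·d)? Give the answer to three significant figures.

L_v ≈ 5.12 kg BOD₅/(m³·d)

Applied BOD₅ load per unit volume = Q·S₀/V = (693 × 1470/1000)/199.0 = 5.119 kg BOD₅·m⁻³·d⁻¹.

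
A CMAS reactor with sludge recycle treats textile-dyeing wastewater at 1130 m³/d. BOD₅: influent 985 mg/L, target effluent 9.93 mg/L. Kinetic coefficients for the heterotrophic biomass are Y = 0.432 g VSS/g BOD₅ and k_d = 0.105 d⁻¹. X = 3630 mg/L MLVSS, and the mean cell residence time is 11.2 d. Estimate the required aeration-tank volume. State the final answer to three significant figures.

Rearranging the biomass balance for a CMAS with decay, V = Y·Q·ΔS·θ_c / [X·(1+k_d θ_c)] = 0.432 × 1130 × (985 − 9.93) × 11.2 / [3630 × (1 + 0.105 × 11.2)] = 5.33×10^6 / 7899 = 674.9 m³.

V ≈ 675 m³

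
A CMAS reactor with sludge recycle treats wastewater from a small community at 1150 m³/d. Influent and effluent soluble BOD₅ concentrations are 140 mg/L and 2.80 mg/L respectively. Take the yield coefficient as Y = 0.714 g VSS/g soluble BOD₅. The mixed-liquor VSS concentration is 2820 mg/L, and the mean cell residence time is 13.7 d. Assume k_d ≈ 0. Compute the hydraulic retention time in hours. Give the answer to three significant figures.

V·X = Y·Q·ΔS·θ_c gives V = 0.714 × 1150 × (140 − 2.80) × 13.7 / 2820 = 547.3 m³.
τ = V/Q = 547.3/1150 = 0.4759 d, or 11.42 h.

τ ≈ 11.4 h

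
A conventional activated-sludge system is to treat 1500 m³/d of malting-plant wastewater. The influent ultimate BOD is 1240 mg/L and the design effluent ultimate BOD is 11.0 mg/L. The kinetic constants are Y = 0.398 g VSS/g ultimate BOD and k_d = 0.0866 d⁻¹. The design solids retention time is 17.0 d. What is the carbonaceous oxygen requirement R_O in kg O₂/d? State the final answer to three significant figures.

R_O ≈ 1420 kg O₂/d

Correct the yield for decay: Y_obs = Y/(1 + k_d θ_c) = 0.398 / (1 + 0.0866 × 17.0) = 0.398 / 2.472 = 0.1610.
ΔS = 1240 − 11.0 = 1229 mg/L, so the substrate removal rate is 1500 × 1229/1000 = 1844 kg ultimate BOD/d.
Biomass synthesised: P_X = Y_obs × 1844 = 296.8 kg VSS/d.
R_O = Q·ΔS − 1.42 P_X = 1844 − 421.4 = 1422 kg O₂/d.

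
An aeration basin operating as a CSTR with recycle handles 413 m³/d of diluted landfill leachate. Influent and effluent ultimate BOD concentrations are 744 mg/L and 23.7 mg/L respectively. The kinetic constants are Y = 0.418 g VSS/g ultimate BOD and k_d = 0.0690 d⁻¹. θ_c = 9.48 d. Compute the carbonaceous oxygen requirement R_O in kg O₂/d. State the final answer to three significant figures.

R_O ≈ 191 kg O₂/d

Observed yield with endogenous decay: Y_obs = Y / (1 + k_d·θ_c) = 0.418 / (1 + 0.0690 × 9.48) = 0.418 / 1.654 = 0.2527 g VSS/g ultimate BOD.
Mass of ultimate BOD removed per day: Q(S₀ − S) = 413 × 720.3 g/m³ = 297.5 kg/d.
Biomass synthesised: P_X = Y_obs × 297.5 = 75.17 kg VSS/d.
R_O = Q·(S₀ − S) − 1.42·P_X = 297.5 − 1.42 × 75.17 = 190.7 kg O₂/d.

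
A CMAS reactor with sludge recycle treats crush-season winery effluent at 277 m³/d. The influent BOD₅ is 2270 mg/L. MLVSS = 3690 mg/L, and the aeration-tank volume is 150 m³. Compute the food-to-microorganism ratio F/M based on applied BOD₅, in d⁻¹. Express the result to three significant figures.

Food-to-microorganism ratio F/M = Q S₀ / (V X) = 277 × 2270 / (150.0 × 3690) = 1.136 d⁻¹.

F/M ≈ 1.14 d⁻¹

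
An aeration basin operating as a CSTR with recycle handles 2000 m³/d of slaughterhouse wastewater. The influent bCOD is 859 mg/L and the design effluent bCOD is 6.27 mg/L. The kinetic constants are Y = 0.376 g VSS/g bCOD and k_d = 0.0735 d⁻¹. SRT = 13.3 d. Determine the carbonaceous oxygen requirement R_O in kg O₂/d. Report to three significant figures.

Y_obs = Y / (1 + k_d θ_c) = 0.376 / (1 + 0.0735 × 13.3) = 0.376 / 1.978 = 0.1901.
ΔS = 859 − 6.27 = 852.7 mg/L, so the substrate removal rate is 2000 × 852.7/1000 = 1705 kg bCOD/d.
Biomass synthesised: P_X = Y_obs × 1705 = 324.3 kg VSS/d.
R_O = Q·(S₀ − S) − 1.42·P_X = 1705 − 1.42 × 324.3 = 1245 kg O₂/d.

R_O ≈ 1250 kg O₂/d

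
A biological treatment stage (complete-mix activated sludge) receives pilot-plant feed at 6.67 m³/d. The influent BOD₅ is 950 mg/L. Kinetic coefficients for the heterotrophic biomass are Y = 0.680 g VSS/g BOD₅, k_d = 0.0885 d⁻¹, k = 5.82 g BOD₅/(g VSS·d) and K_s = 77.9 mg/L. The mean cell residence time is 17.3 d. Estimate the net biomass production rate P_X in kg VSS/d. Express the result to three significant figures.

From the Monod/SRT balance for a CMAS, S = K_s·(1+k_d θ_c)/[θ_c·(Y k − k_d) − 1] = 77.9 × (1 + 0.0885 × 17.3) / [17.3 × (0.680 × 5.82 − 0.0885) − 1] = 197.2 / 65.94 = 2.990 mg/L.
Observed yield with endogenous decay: Y_obs = Y / (1 + k_d·θ_c) = 0.680 / (1 + 0.0885 × 17.3) = 0.680 / 2.531 = 0.2687 g VSS/g BOD₅.
Substrate removed = Q·(S₀ − S) = 6.67 m³/d × (950 − 2.99) g/m³ = 6.32×10^3 g/d = 6.317 kg/d.
So the net sludge growth is P_X = 0.2687 × 6.317 = 1.697 kg VSS/d.

P_X ≈ 1.70 kg VSS/d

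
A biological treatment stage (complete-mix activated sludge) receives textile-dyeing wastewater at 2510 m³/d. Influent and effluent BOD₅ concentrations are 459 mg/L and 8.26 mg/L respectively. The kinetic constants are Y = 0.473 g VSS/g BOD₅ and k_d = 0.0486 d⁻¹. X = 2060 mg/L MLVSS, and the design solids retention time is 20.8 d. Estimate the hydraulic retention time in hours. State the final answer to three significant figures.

τ ≈ 25.7 h

From the SRT design equation V = Y Q (S₀−S) θ_c / [X (1 + k_d θ_c)] = 0.473 × 2510 × (459 − 8.26) × 20.8 / [2060 × (1 + 0.0486 × 20.8)] = 1.11×10^7 / 4142 = 2687 m³.
Hydraulic retention time τ = V/Q = 2687 / 2510 = 1.071 d = 25.69 h.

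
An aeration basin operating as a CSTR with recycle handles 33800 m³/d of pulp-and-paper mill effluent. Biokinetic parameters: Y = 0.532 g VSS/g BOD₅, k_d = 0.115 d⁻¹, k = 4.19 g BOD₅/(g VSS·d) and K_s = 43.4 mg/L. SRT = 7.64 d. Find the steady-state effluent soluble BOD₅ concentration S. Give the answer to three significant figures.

S ≈ 5.38 mg/L

Effluent substrate depends only on kinetics and SRT: S = K_s(1 + k_d θ_c) / [θ_c(Yk − k_d) − 1] = 43.4 × (1 + 0.115 × 7.64) / [7.64 × (0.532 × 4.19 − 0.115) − 1] = 81.53 / 15.15 = 5.381 mg/L.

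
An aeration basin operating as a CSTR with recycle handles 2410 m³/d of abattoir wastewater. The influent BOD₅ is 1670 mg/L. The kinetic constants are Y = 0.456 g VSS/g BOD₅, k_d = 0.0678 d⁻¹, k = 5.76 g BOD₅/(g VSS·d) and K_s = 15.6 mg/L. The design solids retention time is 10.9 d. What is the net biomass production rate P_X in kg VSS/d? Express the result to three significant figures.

P_X ≈ 1050 kg VSS/d

Effluent substrate depends only on kinetics and SRT: S = K_s(1 + k_d θ_c) / [θ_c(Yk − k_d) − 1] = 15.6 × (1 + 0.0678 × 10.9) / [10.9 × (0.456 × 5.76 − 0.0678) − 1] = 27.13 / 26.89 = 1.009 mg/L.
Y_obs = Y / (1 + k_d θ_c) = 0.456 / (1 + 0.0678 × 10.9) = 0.456 / 1.739 = 0.2622.
Q·(S₀ − S) = 2410 × (1670 − 1.01) × 10⁻³ = 4022 kg/d removed.
So the net sludge growth is P_X = 0.2622 × 4022 = 1055 kg VSS/d.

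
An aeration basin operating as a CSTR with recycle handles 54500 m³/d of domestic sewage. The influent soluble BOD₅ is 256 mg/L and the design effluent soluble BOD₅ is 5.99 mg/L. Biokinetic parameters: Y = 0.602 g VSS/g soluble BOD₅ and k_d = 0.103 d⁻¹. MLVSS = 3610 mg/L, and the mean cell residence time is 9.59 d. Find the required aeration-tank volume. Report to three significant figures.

Rearranging the biomass balance for a CMAS with decay, V = Y·Q·ΔS·θ_c / [X·(1+k_d θ_c)] = 0.602 × 54500 × (256 − 5.99) × 9.59 / [3610 × (1 + 0.103 × 9.59)] = 7.87×10^7 / 7176 = 10962 m³.

V ≈ 11000 m³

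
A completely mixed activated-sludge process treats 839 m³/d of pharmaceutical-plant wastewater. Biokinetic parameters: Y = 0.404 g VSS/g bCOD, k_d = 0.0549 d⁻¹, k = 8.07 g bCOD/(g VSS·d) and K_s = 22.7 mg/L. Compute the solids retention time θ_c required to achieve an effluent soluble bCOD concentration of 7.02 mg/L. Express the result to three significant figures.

θ_c ≈ 1.40 d

Specific growth rate at S = 7.02 mg/L: μ = YkS/(K_s+S) = 0.404·8.07·7.02/(22.7+7.02) = 0.7701 d⁻¹.
Then 1/θ_c = μ − k_d = 0.7701 − 0.0549 = 0.7152 d⁻¹, giving θ_c = 1.398 d.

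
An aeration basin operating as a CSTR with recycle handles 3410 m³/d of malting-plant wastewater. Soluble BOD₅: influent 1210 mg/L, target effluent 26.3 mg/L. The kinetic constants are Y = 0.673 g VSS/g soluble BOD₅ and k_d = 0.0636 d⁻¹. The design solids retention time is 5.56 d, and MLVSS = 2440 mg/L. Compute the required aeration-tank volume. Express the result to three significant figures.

Steady-state biomass mass balance: V·X·(1 + k_d·θ_c) = Y·Q·(S₀ − S)·θ_c, so V = 0.673 × 3410 × (1210 − 26.3) × 5.56 / [2440 × (1 + 0.0636 × 5.56)] = 1.51×10^7 / 3303 = 4573 m³.

V ≈ 4570 m³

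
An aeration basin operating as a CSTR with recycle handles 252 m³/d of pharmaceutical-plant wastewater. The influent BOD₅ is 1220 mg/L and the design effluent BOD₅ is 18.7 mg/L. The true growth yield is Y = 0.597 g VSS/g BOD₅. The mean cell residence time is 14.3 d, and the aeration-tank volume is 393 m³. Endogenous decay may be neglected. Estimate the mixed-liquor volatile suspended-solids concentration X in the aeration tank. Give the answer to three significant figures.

X ≈ 6580 mg/L

Without decay, X = Y Q (S₀−S) θ_c / V = 0.597 × 252 × (1220 − 18.7) × 14.3 / 393 = 6576 mg/L.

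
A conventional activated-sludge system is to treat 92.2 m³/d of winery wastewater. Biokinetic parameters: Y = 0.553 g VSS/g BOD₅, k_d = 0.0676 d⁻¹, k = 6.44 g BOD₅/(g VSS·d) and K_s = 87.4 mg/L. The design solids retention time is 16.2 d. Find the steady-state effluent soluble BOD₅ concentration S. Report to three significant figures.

S ≈ 3.29 mg/L

From the Monod/SRT balance for a CMAS, S = K_s·(1+k_d θ_c)/[θ_c·(Y k − k_d) − 1] = 87.4 × (1 + 0.0676 × 16.2) / [16.2 × (0.553 × 6.44 − 0.0676) − 1] = 183.1 / 55.60 = 3.294 mg/L.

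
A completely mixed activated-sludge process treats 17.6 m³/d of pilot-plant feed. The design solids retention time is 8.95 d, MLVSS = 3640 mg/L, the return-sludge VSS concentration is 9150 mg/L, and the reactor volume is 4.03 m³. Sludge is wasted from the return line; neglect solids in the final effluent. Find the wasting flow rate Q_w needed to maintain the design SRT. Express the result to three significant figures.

Q_w ≈ 0.179 m³/d

Q_w = (V·X)/(θ_c X_r) = 4.030 × 3640 / (8.95 × 9150) = 0.1791 m³/d.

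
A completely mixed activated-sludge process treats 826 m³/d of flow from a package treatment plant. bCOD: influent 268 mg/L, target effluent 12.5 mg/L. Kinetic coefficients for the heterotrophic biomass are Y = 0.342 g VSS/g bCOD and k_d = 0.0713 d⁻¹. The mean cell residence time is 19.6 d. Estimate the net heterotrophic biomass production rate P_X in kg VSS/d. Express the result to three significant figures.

P_X ≈ 30.1 kg VSS/d

Observed yield with endogenous decay: Y_obs = Y / (1 + k_d·θ_c) = 0.342 / (1 + 0.0713 × 19.6) = 0.342 / 2.397 = 0.1426 g VSS/g bCOD.
Mass of bCOD removed per day: Q(S₀ − S) = 826 × 255.5 g/m³ = 211.0 kg/d.
So the net sludge growth is P_X = 0.1426 × 211.0 = 30.11 kg VSS/d.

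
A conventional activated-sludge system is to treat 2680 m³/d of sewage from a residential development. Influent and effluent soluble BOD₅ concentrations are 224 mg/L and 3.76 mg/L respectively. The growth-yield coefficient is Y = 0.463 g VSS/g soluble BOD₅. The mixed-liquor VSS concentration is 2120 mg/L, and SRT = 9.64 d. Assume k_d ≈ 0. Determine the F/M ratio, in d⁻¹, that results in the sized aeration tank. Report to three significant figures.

With k_d = 0 the design equation reduces to V = Y Q (S₀−S) θ_c / X = 0.463 × 2680 × (224 − 3.76) × 9.64 / 2120 = 1243 m³.
Food-to-microorganism ratio F/M = Q S₀ / (V X) = 2680 × 224 / (1243 × 2120) = 0.2279 d⁻¹.

F/M ≈ 0.228 d⁻¹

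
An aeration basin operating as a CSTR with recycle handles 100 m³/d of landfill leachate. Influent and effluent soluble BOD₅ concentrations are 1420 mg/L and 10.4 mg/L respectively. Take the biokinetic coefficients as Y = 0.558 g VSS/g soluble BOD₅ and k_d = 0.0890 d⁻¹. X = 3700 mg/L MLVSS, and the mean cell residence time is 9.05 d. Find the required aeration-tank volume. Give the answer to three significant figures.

From the SRT design equation V = Y Q (S₀−S) θ_c / [X (1 + k_d θ_c)] = 0.558 × 100 × (1420 − 10.4) × 9.05 / [3700 × (1 + 0.0890 × 9.05)] = 7.12×10^5 / 6680 = 106.6 m³.

V ≈ 107 m³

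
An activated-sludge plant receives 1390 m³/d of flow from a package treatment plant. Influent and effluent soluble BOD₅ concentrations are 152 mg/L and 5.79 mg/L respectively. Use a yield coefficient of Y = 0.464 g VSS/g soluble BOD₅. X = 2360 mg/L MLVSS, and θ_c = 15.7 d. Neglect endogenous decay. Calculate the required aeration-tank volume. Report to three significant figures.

V·X = Y·Q·ΔS·θ_c gives V = 0.464 × 1390 × (152 − 5.79) × 15.7 / 2360 = 627.3 m³.

V ≈ 627 m³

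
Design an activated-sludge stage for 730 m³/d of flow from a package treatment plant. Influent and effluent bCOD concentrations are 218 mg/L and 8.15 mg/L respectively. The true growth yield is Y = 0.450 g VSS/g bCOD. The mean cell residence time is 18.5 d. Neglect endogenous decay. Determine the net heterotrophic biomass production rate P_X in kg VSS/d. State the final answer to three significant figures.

P_X ≈ 68.9 kg VSS/d

With endogenous decay neglected, the observed yield equals the true yield: Y_obs = Y = 0.450 g VSS/g bCOD.
Substrate removed = Q·(S₀ − S) = 730 m³/d × (218 − 8.15) g/m³ = 1.53×10^5 g/d = 153.2 kg/d.
Net biomass production P_X = Y_obs × Q·(S₀ − S) = 0.4500 × 153.2 = 68.94 kg VSS/d.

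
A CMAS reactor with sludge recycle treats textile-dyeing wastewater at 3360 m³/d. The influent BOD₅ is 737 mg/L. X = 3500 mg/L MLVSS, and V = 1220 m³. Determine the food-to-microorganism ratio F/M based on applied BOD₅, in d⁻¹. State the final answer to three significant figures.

F/M = Q·S₀ / (V·X) = 3360 × 737 / (1220 × 3500) = 0.5799 g BOD₅·(g VSS·d)⁻¹.

F/M ≈ 0.580 d⁻¹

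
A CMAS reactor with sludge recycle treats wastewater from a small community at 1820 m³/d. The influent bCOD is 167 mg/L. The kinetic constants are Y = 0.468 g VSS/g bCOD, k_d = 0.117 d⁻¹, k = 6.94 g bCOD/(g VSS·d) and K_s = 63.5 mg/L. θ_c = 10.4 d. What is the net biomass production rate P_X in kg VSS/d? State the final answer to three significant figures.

P_X ≈ 62.5 kg VSS/d

From the Monod/SRT balance for a CMAS, S = K_s·(1+k_d θ_c)/[θ_c·(Y k − k_d) − 1] = 63.5 × (1 + 0.117 × 10.4) / [10.4 × (0.468 × 6.94 − 0.117) − 1] = 140.8 / 31.56 = 4.460 mg/L.
Observed yield with endogenous decay: Y_obs = Y / (1 + k_d·θ_c) = 0.468 / (1 + 0.117 × 10.4) = 0.468 / 2.217 = 0.2111 g VSS/g bCOD.
Substrate removed = Q·(S₀ − S) = 1820 m³/d × (167 − 4.46) g/m³ = 2.96×10^5 g/d = 295.8 kg/d.
Net biomass production P_X = Y_obs × Q·(S₀ − S) = 0.2111 × 295.8 = 62.45 kg VSS/d.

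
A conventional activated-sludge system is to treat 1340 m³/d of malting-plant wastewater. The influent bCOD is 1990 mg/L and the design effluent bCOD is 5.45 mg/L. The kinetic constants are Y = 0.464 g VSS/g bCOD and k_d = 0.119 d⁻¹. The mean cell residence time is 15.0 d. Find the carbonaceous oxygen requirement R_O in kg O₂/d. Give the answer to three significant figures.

R_O ≈ 2030 kg O₂/d

Correct the yield for decay: Y_obs = Y/(1 + k_d θ_c) = 0.464 / (1 + 0.119 × 15.0) = 0.464 / 2.785 = 0.1666.
ΔS = 1990 − 5.45 = 1985 mg/L, so the substrate removal rate is 1340 × 1985/1000 = 2659 kg bCOD/d.
Net sludge production P_X = 0.1666 × 2659 = 443.1 kg VSS/d.
R_O = Q·ΔS − 1.42 P_X = 2659 − 629.1 = 2030 kg O₂/d.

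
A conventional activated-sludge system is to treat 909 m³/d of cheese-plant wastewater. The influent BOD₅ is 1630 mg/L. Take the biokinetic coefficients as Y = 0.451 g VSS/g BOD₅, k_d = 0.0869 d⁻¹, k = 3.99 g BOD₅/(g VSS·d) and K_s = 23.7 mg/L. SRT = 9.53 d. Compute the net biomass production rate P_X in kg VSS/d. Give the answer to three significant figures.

P_X ≈ 365 kg VSS/d

For a completely mixed reactor with recycle the Lawrence–McCarty relation gives S = K_s·(1 + k_d·θ_c) / [θ_c·(Y·k − k_d) − 1] = 23.7 × (1 + 0.0869 × 9.53) / [9.53 × (0.451 × 3.99 − 0.0869) − 1] = 43.33 / 15.32 = 2.828 mg/L.
Observed yield with endogenous decay: Y_obs = Y / (1 + k_d·θ_c) = 0.451 / (1 + 0.0869 × 9.53) = 0.451 / 1.828 = 0.2467 g VSS/g BOD₅.
ΔS = 1630 − 2.83 = 1627 mg/L, so the substrate removal rate is 909 × 1627/1000 = 1479 kg BOD₅/d.
So the net sludge growth is P_X = 0.2467 × 1479 = 364.9 kg VSS/d.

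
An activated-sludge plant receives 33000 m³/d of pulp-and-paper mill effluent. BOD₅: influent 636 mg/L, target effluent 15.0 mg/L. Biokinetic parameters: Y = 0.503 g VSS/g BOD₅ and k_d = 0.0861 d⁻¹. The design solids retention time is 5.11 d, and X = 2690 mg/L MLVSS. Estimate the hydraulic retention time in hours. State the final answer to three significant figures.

Rearranging the biomass balance for a CMAS with decay, V = Y·Q·ΔS·θ_c / [X·(1+k_d θ_c)] = 0.503 × 33000 × (636 − 15.0) × 5.11 / [2690 × (1 + 0.0861 × 5.11)] = 5.27×10^7 / 3874 = 13598 m³.
τ = V/Q = 13598/33000 = 0.4121 d, or 9.890 h.

τ ≈ 9.89 h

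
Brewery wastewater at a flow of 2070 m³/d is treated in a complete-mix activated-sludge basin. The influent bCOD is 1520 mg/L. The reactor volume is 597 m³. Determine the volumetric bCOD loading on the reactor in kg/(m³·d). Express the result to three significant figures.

Applied bCOD load per unit volume = Q·S₀/V = (2070 × 1520/1000)/597.0 = 5.270 kg bCOD·m⁻³·d⁻¹.

L_v ≈ 5.27 kg bCOD/(m³·d)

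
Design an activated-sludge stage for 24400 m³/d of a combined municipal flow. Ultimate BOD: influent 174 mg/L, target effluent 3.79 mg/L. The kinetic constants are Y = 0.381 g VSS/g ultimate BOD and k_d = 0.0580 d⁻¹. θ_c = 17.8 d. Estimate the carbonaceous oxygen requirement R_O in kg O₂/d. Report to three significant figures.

Y_obs = Y / (1 + k_d θ_c) = 0.381 / (1 + 0.0580 × 17.8) = 0.381 / 2.032 = 0.1875.
Mass of ultimate BOD removed per day: Q(S₀ − S) = 24400 × 170.2 g/m³ = 4153 kg/d.
Biomass synthesised: P_X = Y_obs × 4153 = 778.6 kg VSS/d.
R_O = Q·ΔS − 1.42 P_X = 4153 − 1106 = 3048 kg O₂/d.

R_O ≈ 3050 kg O₂/d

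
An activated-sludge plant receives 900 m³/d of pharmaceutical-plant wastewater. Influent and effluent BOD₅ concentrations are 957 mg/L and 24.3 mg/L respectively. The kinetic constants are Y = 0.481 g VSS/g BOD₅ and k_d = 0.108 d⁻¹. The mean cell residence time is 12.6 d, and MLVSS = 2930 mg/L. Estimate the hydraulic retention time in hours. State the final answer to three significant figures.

τ ≈ 19.6 h

Rearranging the biomass balance for a CMAS with decay, V = Y·Q·ΔS·θ_c / [X·(1+k_d θ_c)] = 0.481 × 900 × (957 − 24.3) × 12.6 / [2930 × (1 + 0.108 × 12.6)] = 5.09×10^6 / 6917 = 735.5 m³.
HRT = V/Q = 735.5 m³ / 900 m³·d⁻¹ = 0.8172 d × 24 = 19.61 h.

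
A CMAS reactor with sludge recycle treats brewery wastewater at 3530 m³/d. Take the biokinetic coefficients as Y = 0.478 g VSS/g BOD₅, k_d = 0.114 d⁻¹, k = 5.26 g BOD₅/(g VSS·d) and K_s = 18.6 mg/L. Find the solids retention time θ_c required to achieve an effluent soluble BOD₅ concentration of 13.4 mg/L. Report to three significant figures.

θ_c ≈ 1.07 d

At the target effluent, Y k S/(K_s+S) = 0.478×5.26×13.4/32.00 = 1.053 d⁻¹.
1/θ_c = 1.053 − 0.114 = 0.9389 d⁻¹, so θ_c = 1.065 d.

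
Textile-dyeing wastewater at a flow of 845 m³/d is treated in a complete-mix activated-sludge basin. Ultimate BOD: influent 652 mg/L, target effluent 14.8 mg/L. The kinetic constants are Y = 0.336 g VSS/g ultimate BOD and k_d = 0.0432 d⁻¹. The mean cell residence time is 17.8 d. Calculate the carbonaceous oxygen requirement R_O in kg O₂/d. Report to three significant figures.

Correct the yield for decay: Y_obs = Y/(1 + k_d θ_c) = 0.336 / (1 + 0.0432 × 17.8) = 0.336 / 1.769 = 0.1899.
ΔS = 652 − 14.8 = 637.2 mg/L, so the substrate removal rate is 845 × 637.2/1000 = 538.4 kg ultimate BOD/d.
Net sludge production P_X = 0.1899 × 538.4 = 102.3 kg VSS/d.
R_O = Q·(S₀ − S) − 1.42·P_X = 538.4 − 1.42 × 102.3 = 393.2 kg O₂/d.

R_O ≈ 393 kg O₂/d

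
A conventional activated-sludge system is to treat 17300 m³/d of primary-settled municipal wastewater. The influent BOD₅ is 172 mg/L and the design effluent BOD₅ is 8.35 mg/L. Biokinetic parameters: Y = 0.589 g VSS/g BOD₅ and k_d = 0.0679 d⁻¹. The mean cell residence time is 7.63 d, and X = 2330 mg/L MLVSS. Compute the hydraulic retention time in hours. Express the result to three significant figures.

Steady-state biomass mass balance: V·X·(1 + k_d·θ_c) = Y·Q·(S₀ − S)·θ_c, so V = 0.589 × 17300 × (172 − 8.35) × 7.63 / [2330 × (1 + 0.0679 × 7.63)] = 1.27×10^7 / 3537 = 3597 m³.
Hydraulic retention time τ = V/Q = 3597 / 17300 = 0.2079 d = 4.990 h.

τ ≈ 4.99 h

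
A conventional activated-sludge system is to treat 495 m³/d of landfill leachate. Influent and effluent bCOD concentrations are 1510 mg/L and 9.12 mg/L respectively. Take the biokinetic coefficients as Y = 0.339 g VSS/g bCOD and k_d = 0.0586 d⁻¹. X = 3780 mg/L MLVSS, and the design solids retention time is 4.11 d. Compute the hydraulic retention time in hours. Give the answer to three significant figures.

τ ≈ 10.7 h

From the SRT design equation V = Y Q (S₀−S) θ_c / [X (1 + k_d θ_c)] = 0.339 × 495 × (1510 − 9.12) × 4.11 / [3780 × (1 + 0.0586 × 4.11)] = 1.04×10^6 / 4690 = 220.7 m³.
Hydraulic retention time τ = V/Q = 220.7 / 495 = 0.4458 d = 10.70 h.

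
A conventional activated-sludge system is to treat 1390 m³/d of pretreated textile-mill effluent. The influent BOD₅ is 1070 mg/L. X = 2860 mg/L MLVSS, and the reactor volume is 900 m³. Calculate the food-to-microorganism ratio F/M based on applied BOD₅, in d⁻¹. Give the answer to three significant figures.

F/M ≈ 0.578 d⁻¹

F/M = Q·S₀ / (V·X) = 1390 × 1070 / (900.0 × 2860) = 0.5778 g BOD₅·(g VSS·d)⁻¹.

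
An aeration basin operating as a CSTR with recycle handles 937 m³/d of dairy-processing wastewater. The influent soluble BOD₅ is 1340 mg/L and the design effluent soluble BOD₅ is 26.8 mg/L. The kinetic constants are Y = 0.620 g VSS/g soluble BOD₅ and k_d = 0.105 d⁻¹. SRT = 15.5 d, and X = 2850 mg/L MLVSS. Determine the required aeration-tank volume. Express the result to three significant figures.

Steady-state biomass mass balance: V·X·(1 + k_d·θ_c) = Y·Q·(S₀ − S)·θ_c, so V = 0.620 × 937 × (1340 − 26.8) × 15.5 / [2850 × (1 + 0.105 × 15.5)] = 1.18×10^7 / 7488 = 1579 m³.

V ≈ 1580 m³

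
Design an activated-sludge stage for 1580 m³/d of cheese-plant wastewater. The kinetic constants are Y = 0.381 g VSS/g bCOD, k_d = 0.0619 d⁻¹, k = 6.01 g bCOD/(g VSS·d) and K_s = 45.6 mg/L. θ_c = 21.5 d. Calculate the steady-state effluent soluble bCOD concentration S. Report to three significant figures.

S ≈ 2.27 mg/L

From the Monod/SRT balance for a CMAS, S = K_s·(1+k_d θ_c)/[θ_c·(Y k − k_d) − 1] = 45.6 × (1 + 0.0619 × 21.5) / [21.5 × (0.381 × 6.01 − 0.0619) − 1] = 106.3 / 46.90 = 2.266 mg/L.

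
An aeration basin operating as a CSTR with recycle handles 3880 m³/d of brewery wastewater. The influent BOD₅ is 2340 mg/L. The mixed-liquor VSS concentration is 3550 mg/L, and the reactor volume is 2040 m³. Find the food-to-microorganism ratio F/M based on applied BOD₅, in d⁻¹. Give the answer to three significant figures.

Food-to-microorganism ratio F/M = Q S₀ / (V X) = 3880 × 2340 / (2040 × 3550) = 1.254 d⁻¹.

F/M ≈ 1.25 d⁻¹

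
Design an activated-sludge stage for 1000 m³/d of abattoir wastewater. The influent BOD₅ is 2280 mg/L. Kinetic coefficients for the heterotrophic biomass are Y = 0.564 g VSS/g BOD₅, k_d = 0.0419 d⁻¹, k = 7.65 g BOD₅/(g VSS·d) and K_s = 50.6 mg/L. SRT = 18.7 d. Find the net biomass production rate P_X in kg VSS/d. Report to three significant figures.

Effluent substrate depends only on kinetics and SRT: S = K_s(1 + k_d θ_c) / [θ_c(Yk − k_d) − 1] = 50.6 × (1 + 0.0419 × 18.7) / [18.7 × (0.564 × 7.65 − 0.0419) − 1] = 90.25 / 78.90 = 1.144 mg/L.
Observed yield with endogenous decay: Y_obs = Y / (1 + k_d·θ_c) = 0.564 / (1 + 0.0419 × 18.7) = 0.564 / 1.784 = 0.3162 g VSS/g BOD₅.
Mass of BOD₅ removed per day: Q(S₀ − S) = 1000 × 2279 g/m³ = 2279 kg/d.
Net biomass production P_X = Y_obs × Q·(S₀ − S) = 0.3162 × 2279 = 720.6 kg VSS/d.

P_X ≈ 721 kg VSS/d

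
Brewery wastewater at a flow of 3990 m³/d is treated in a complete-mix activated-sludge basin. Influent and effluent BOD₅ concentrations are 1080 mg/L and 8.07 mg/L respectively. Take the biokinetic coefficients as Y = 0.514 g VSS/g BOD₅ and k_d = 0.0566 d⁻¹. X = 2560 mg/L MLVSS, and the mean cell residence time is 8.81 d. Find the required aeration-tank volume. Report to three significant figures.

From the SRT design equation V = Y Q (S₀−S) θ_c / [X (1 + k_d θ_c)] = 0.514 × 3990 × (1080 − 8.07) × 8.81 / [2560 × (1 + 0.0566 × 8.81)] = 1.94×10^7 / 3837 = 5048 m³.

V ≈ 5050 m³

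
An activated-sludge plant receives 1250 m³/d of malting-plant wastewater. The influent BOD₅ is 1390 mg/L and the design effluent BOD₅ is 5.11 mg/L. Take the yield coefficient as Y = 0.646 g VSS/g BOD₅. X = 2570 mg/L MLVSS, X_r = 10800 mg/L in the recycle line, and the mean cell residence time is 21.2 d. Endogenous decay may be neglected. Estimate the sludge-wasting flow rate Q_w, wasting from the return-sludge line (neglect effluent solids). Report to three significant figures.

Q_w ≈ 104 m³/d

V·X = Y·Q·ΔS·θ_c gives V = 0.646 × 1250 × (1390 − 5.11) × 21.2 / 2570 = 9225 m³.
Q_w = (V·X)/(θ_c X_r) = 9225 × 2570 / (21.2 × 10800) = 103.5 m³/d.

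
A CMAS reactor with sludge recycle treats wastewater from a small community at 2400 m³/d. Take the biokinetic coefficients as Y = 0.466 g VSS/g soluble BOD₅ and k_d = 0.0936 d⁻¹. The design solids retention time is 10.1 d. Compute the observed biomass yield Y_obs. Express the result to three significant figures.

Y_obs ≈ 0.240 g VSS/g soluble BOD₅

Observed yield with endogenous decay: Y_obs = Y / (1 + k_d·θ_c) = 0.466 / (1 + 0.0936 × 10.1) = 0.466 / 1.945 = 0.2395 g VSS/g soluble BOD₅.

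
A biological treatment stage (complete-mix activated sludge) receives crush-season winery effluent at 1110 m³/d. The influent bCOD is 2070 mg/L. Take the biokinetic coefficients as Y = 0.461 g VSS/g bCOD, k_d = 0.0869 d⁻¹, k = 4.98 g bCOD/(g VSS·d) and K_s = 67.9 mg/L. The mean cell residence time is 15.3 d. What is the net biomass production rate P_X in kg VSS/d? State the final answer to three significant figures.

P_X ≈ 454 kg VSS/d

Effluent substrate depends only on kinetics and SRT: S = K_s(1 + k_d θ_c) / [θ_c(Yk − k_d) − 1] = 67.9 × (1 + 0.0869 × 15.3) / [15.3 × (0.461 × 4.98 − 0.0869) − 1] = 158.2 / 32.80 = 4.823 mg/L.
The observed yield is Y_obs = Y/(1 + k_d·θ_c) = 0.461 / (1 + 0.0869 × 15.3) = 0.461 / 2.330 = 0.1979 g VSS per g bCOD removed.
Mass of bCOD removed per day: Q(S₀ − S) = 1110 × 2065 g/m³ = 2292 kg/d.
So the net sludge growth is P_X = 0.1979 × 2292 = 453.6 kg VSS/d.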